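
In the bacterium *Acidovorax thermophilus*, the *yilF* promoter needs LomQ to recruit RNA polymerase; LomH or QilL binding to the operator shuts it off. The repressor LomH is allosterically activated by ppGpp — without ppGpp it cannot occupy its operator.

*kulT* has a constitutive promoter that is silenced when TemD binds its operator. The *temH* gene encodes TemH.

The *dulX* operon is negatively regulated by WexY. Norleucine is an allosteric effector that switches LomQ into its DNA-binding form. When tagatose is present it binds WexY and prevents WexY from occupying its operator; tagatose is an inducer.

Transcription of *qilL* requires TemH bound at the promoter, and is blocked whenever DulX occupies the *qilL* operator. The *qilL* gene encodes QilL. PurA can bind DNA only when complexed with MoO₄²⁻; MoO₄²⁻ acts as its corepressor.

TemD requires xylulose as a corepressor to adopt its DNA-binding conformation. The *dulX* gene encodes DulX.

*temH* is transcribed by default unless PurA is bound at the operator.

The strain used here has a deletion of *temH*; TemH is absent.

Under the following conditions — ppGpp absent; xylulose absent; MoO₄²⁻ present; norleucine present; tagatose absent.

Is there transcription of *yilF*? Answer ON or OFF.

ppGpp is absent, so LomH is inactive.
Tagatose is absent, so WexY is active.
With repressor WexY bound, *dulX* is not transcribed.
So DulX is not produced.
TemH is non-functional in this strain, so it has no effect.
Required activator TemH is absent, so *qilL* is not transcribed.
So QilL is not produced.
Norleucine is present, so LomQ is active.
No repressor is bound and LomQ is active, so *yilF* is transcribed.

ON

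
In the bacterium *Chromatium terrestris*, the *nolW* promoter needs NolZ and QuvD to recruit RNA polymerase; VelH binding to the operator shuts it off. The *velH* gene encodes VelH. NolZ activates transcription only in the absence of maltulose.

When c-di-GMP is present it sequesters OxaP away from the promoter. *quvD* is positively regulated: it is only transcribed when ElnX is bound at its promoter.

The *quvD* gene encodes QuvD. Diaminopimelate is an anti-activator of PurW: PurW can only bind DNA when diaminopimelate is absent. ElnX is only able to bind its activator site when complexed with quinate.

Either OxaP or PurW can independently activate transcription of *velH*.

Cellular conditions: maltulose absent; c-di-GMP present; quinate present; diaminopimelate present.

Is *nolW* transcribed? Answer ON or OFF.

Maltulose is absent, so NolZ is active.
c-di-GMP is present, so OxaP is inactive.
Diaminopimelate is present, so PurW is inactive.
No activator is available at the *velH* promoter, so *velH* is not transcribed.
So VelH is not produced.
Quinate is present, so ElnX is active.
No repressor is bound and ElnX is active, so *quvD* is transcribed.
So QuvD is produced and active.
No repressor is bound and NolZ and QuvD are active, so *nolW* is transcribed.

ON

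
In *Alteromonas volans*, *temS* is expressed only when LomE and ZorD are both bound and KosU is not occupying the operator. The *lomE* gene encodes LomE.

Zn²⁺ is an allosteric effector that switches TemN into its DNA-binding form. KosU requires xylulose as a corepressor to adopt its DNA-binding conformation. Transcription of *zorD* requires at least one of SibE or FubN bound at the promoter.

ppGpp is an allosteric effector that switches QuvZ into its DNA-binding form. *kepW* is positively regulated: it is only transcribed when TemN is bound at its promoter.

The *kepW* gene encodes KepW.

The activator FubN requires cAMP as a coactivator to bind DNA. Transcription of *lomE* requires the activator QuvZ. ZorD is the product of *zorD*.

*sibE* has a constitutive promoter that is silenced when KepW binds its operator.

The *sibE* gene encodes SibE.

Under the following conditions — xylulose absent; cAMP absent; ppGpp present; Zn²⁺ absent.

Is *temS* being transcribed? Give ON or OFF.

Xylulose is absent, so KosU is inactive.
ppGpp is present, so QuvZ is active.
No repressor is bound and QuvZ is active, so *lomE* is transcribed.
So LomE is produced and active.
Zn²⁺ is absent, so TemN is inactive.
Required activator TemN is absent, so *kepW* is not transcribed.
So KepW is not produced.
With no repressor bound, *sibE* is transcribed.
So SibE is produced and active.
cAMP is absent, so FubN is inactive.
Activator SibE is present, so *zorD* is transcribed.
So ZorD is produced and active.
No repressor is bound and LomE and ZorD are active, so *temS* is transcribed.

ON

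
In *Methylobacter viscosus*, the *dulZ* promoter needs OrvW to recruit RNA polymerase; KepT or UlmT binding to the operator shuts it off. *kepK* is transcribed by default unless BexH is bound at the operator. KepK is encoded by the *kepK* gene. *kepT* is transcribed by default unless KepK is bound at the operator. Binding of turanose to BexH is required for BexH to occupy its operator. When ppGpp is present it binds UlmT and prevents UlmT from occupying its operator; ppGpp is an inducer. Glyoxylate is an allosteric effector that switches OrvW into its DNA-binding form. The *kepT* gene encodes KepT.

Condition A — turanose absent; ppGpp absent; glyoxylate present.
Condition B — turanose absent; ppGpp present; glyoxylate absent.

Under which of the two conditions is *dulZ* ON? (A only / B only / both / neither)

neither

Condition A:
Turanose is absent, so BexH is inactive.
With no repressor bound, *kepK* is transcribed.
So KepK is produced and active.
With repressor KepK bound, *kepT* is not transcribed.
So KepT is not produced.
ppGpp is absent, so UlmT is active.
Glyoxylate is present, so OrvW is active.
With repressor UlmT bound, *dulZ* is not transcribed.
→ *dulZ* is OFF in A.
Condition B:
Turanose is absent, so BexH is inactive.
With no repressor bound, *kepK* is transcribed.
So KepK is produced and active.
With repressor KepK bound, *kepT* is not transcribed.
So KepT is not produced.
ppGpp is present, so UlmT is inactive.
Glyoxylate is absent, so OrvW is inactive.
Required activator OrvW is absent, so *dulZ* is not transcribed.
→ *dulZ* is OFF in B.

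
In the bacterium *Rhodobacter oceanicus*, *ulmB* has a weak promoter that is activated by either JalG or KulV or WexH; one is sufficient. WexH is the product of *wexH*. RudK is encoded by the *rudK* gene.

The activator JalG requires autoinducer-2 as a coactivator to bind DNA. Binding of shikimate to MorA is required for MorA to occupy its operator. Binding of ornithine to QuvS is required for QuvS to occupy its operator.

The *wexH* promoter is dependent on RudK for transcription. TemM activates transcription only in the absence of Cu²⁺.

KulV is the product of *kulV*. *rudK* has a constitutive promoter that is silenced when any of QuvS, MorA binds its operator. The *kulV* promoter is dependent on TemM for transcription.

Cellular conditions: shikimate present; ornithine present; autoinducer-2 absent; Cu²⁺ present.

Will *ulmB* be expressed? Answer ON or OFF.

Autoinducer-2 is absent, so JalG is inactive.
Cu²⁺ is present, so TemM is inactive.
Required activator TemM is absent, so *kulV* is not transcribed.
So KulV is not produced.
Ornithine is present, so QuvS is active.
Shikimate is present, so MorA is active.
With repressor QuvS bound, *rudK* is not transcribed.
So RudK is not produced.
Required activator RudK is absent, so *wexH* is not transcribed.
So WexH is not produced.
No activator is available at the *ulmB* promoter, so *ulmB* is not transcribed.

OFF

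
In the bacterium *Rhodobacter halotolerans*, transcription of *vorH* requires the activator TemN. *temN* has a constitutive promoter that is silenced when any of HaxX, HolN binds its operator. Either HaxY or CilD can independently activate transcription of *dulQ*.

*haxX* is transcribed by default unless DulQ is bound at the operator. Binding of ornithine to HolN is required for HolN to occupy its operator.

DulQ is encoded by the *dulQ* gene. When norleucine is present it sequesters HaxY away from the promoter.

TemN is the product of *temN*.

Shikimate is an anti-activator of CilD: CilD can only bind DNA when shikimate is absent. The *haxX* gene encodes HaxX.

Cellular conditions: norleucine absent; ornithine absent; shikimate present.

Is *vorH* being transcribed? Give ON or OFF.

Norleucine is absent, so HaxY is active.
Shikimate is present, so CilD is inactive.
Activator HaxY is present, so *dulQ* is transcribed.
So DulQ is produced and active.
With repressor DulQ bound, *haxX* is not transcribed.
So HaxX is not produced.
Ornithine is absent, so HolN is inactive.
With no repressor bound, *temN* is transcribed.
So TemN is produced and active.
No repressor is bound and TemN is active, so *vorH* is transcribed.

ON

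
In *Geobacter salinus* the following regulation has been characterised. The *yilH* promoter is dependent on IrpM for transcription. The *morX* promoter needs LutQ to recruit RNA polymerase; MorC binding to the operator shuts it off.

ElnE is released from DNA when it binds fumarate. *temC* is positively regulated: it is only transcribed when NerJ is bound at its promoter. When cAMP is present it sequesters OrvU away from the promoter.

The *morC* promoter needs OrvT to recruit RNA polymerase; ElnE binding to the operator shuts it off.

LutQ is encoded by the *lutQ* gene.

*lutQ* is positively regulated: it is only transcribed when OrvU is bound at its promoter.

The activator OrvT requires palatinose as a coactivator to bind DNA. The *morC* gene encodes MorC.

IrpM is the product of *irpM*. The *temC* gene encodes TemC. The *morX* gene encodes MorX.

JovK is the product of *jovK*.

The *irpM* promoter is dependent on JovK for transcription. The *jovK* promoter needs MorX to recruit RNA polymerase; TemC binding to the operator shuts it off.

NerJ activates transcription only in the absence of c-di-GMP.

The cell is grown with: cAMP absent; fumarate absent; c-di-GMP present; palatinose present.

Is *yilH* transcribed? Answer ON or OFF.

cAMP is absent, so OrvU is active.
No repressor is bound and OrvU is active, so *lutQ* is transcribed.
So LutQ is produced and active.
Palatinose is present, so OrvT is active.
Fumarate is absent, so ElnE is active.
With repressor ElnE bound, *morC* is not transcribed.
So MorC is not produced.
No repressor is bound and LutQ is active, so *morX* is transcribed.
So MorX is produced and active.
c-di-GMP is present, so NerJ is inactive.
Required activator NerJ is absent, so *temC* is not transcribed.
So TemC is not produced.
No repressor is bound and MorX is active, so *jovK* is transcribed.
So JovK is produced and active.
No repressor is bound and JovK is active, so *irpM* is transcribed.
So IrpM is produced and active.
No repressor is bound and IrpM is active, so *yilH* is transcribed.

ON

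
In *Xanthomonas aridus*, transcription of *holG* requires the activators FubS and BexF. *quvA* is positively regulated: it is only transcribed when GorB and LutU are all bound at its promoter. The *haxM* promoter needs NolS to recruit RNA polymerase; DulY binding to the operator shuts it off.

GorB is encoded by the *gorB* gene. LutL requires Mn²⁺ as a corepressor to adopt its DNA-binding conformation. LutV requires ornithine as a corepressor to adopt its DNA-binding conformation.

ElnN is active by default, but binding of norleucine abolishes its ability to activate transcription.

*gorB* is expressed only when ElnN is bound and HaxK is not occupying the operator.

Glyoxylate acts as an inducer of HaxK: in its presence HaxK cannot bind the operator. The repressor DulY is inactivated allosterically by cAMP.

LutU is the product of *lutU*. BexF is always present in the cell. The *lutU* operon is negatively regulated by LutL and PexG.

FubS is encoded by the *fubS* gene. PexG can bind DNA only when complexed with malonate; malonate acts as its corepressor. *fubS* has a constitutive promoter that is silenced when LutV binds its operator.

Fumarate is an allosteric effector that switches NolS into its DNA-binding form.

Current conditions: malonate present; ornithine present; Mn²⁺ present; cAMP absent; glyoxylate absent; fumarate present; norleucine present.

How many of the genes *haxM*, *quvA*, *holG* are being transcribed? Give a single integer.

cAMP is absent, so DulY is active.
Fumarate is present, so NolS is active.
With repressor DulY bound, *haxM* is not transcribed.
→ *haxM* is OFF.
Norleucine is present, so ElnN is inactive.
Glyoxylate is absent, so HaxK is active.
With repressor HaxK bound, *gorB* is not transcribed.
So GorB is not produced.
Mn²⁺ is present, so LutL is active.
Malonate is present, so PexG is active.
With repressor LutL bound, *lutU* is not transcribed.
So LutU is not produced.
Required activator GorB is absent, so *quvA* is not transcribed.
→ *quvA* is OFF.
Ornithine is present, so LutV is active.
With repressor LutV bound, *fubS* is not transcribed.
So FubS is not produced.
BexF is produced constitutively and is active.
Required activator FubS is absent, so *holG* is not transcribed.
→ *holG* is OFF.
0 of the 3 genes are transcribed.

0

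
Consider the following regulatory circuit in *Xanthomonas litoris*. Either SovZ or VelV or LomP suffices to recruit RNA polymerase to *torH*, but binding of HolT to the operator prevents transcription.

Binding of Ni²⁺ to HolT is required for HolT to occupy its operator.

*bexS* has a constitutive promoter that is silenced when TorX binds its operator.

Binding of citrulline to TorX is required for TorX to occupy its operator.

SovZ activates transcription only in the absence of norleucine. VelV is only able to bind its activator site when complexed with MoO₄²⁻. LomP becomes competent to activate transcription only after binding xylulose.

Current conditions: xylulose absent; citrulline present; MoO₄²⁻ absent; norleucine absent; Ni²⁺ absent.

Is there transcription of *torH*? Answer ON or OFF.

Norleucine is absent, so SovZ is active.
MoO₄²⁻ is absent, so VelV is inactive.
Ni²⁺ is absent, so HolT is inactive.
Xylulose is absent, so LomP is inactive.
Activator SovZ is present, so *torH* is transcribed.

ON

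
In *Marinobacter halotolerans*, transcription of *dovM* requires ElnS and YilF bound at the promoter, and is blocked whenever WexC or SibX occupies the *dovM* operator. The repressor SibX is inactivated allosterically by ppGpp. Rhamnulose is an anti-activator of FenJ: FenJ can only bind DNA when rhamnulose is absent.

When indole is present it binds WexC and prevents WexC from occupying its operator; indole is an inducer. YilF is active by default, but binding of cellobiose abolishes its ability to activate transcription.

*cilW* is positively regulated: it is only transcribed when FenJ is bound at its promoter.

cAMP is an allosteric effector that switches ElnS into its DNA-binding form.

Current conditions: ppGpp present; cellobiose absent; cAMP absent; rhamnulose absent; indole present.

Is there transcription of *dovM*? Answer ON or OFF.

Indole is present, so WexC is inactive.
ppGpp is present, so SibX is inactive.
cAMP is absent, so ElnS is inactive.
Cellobiose is absent, so YilF is active.
Required activator ElnS is absent, so *dovM* is not transcribed.

OFF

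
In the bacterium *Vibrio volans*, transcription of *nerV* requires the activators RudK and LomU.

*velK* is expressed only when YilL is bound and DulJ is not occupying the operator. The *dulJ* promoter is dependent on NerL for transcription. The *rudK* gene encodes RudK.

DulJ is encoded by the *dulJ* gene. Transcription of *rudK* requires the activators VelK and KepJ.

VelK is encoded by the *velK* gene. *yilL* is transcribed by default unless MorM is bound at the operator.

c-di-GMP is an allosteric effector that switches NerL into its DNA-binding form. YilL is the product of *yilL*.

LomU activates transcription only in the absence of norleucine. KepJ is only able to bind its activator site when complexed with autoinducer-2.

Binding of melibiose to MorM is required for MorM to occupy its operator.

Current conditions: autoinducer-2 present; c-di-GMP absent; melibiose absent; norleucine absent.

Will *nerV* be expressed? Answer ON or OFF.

ON

Melibiose is absent, so MorM is inactive.
With no repressor bound, *yilL* is transcribed.
So YilL is produced and active.
c-di-GMP is absent, so NerL is inactive.
Required activator NerL is absent, so *dulJ* is not transcribed.
So DulJ is not produced.
No repressor is bound and YilL is active, so *velK* is transcribed.
So VelK is produced and active.
Autoinducer-2 is present, so KepJ is active.
No repressor is bound and VelK and KepJ are active, so *rudK* is transcribed.
So RudK is produced and active.
Norleucine is absent, so LomU is active.
No repressor is bound and RudK and LomU are active, so *nerV* is transcribed.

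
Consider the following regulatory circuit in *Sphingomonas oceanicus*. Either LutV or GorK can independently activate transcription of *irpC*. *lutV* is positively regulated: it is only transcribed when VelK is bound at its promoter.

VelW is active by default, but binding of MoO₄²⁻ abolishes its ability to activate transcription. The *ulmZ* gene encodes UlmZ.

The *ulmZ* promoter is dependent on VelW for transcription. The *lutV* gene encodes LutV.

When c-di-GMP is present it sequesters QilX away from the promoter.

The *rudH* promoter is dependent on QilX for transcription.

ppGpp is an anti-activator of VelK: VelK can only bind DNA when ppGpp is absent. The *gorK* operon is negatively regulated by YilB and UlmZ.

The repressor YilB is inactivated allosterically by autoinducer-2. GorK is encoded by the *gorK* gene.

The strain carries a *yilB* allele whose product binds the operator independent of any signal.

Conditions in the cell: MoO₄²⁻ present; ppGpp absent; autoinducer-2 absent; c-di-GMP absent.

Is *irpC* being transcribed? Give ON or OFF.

ON

ppGpp is absent, so VelK is active.
No repressor is bound and VelK is active, so *lutV* is transcribed.
So LutV is produced and active.
YilB is constitutively active in this strain.
MoO₄²⁻ is present, so VelW is inactive.
Required activator VelW is absent, so *ulmZ* is not transcribed.
So UlmZ is not produced.
With repressor YilB bound, *gorK* is not transcribed.
So GorK is not produced.
Activator LutV is present, so *irpC* is transcribed.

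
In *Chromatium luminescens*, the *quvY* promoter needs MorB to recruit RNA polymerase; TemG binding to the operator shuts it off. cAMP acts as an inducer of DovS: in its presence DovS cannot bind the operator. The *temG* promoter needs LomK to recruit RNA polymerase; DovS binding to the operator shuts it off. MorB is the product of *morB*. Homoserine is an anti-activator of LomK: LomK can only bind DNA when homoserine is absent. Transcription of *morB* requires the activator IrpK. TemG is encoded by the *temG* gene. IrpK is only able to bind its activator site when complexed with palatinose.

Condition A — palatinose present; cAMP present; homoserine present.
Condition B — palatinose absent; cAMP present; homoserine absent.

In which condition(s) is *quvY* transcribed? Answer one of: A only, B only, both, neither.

A only

Condition A:
Palatinose is present, so IrpK is active.
No repressor is bound and IrpK is active, so *morB* is transcribed.
So MorB is produced and active.
cAMP is present, so DovS is inactive.
Homoserine is present, so LomK is inactive.
Required activator LomK is absent, so *temG* is not transcribed.
So TemG is not produced.
No repressor is bound and MorB is active, so *quvY* is transcribed.
→ *quvY* is ON in A.
Condition B:
Palatinose is absent, so IrpK is inactive.
Required activator IrpK is absent, so *morB* is not transcribed.
So MorB is not produced.
cAMP is present, so DovS is inactive.
Homoserine is absent, so LomK is active.
No repressor is bound and LomK is active, so *temG* is transcribed.
So TemG is produced and active.
With repressor TemG bound, *quvY* is not transcribed.
→ *quvY* is OFF in B.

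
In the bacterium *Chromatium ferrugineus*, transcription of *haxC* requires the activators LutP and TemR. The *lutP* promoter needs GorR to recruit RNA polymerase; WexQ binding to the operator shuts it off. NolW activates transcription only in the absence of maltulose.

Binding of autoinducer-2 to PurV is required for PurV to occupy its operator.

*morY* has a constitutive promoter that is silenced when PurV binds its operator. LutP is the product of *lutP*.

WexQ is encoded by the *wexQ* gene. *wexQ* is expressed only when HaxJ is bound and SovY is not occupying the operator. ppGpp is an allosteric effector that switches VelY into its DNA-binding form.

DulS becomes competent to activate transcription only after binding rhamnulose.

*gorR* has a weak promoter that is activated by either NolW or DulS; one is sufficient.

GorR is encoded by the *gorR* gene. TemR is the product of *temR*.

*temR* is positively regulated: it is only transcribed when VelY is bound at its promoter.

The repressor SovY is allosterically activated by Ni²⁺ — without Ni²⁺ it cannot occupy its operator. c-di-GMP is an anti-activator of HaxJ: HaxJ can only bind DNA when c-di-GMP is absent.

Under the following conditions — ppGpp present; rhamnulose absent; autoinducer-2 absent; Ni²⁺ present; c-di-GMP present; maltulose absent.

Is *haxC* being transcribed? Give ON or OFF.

Maltulose is absent, so NolW is active.
Rhamnulose is absent, so DulS is inactive.
Activator NolW is present, so *gorR* is transcribed.
So GorR is produced and active.
c-di-GMP is present, so HaxJ is inactive.
Ni²⁺ is present, so SovY is active.
With repressor SovY bound, *wexQ* is not transcribed.
So WexQ is not produced.
No repressor is bound and GorR is active, so *lutP* is transcribed.
So LutP is produced and active.
ppGpp is present, so VelY is active.
No repressor is bound and VelY is active, so *temR* is transcribed.
So TemR is produced and active.
No repressor is bound and LutP and TemR are active, so *haxC* is transcribed.

ON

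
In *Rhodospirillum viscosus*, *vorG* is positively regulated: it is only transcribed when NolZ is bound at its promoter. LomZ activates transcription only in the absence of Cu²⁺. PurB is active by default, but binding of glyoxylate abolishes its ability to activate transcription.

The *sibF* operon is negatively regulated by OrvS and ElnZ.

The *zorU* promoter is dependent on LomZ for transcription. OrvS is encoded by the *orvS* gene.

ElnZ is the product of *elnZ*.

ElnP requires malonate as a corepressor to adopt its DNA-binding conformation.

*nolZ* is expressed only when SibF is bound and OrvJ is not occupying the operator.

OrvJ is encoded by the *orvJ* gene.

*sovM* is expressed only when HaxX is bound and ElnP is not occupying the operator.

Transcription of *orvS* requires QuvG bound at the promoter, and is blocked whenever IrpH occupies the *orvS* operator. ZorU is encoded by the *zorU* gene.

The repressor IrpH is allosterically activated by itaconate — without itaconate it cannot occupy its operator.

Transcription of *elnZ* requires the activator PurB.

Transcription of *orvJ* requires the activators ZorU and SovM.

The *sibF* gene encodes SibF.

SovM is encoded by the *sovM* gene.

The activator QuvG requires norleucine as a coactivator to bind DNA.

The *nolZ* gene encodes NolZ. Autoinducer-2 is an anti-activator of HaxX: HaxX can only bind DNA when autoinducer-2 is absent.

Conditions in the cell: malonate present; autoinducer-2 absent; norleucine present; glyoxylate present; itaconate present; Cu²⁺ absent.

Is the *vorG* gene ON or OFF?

Cu²⁺ is absent, so LomZ is active.
No repressor is bound and LomZ is active, so *zorU* is transcribed.
So ZorU is produced and active.
Autoinducer-2 is absent, so HaxX is active.
Malonate is present, so ElnP is active.
With repressor ElnP bound, *sovM* is not transcribed.
So SovM is not produced.
Required activator SovM is absent, so *orvJ* is not transcribed.
So OrvJ is not produced.
Itaconate is present, so IrpH is active.
Norleucine is present, so QuvG is active.
With repressor IrpH bound, *orvS* is not transcribed.
So OrvS is not produced.
Glyoxylate is present, so PurB is inactive.
Required activator PurB is absent, so *elnZ* is not transcribed.
So ElnZ is not produced.
With no repressor bound, *sibF* is transcribed.
So SibF is produced and active.
No repressor is bound and SibF is active, so *nolZ* is transcribed.
So NolZ is produced and active.
No repressor is bound and NolZ is active, so *vorG* is transcribed.

ON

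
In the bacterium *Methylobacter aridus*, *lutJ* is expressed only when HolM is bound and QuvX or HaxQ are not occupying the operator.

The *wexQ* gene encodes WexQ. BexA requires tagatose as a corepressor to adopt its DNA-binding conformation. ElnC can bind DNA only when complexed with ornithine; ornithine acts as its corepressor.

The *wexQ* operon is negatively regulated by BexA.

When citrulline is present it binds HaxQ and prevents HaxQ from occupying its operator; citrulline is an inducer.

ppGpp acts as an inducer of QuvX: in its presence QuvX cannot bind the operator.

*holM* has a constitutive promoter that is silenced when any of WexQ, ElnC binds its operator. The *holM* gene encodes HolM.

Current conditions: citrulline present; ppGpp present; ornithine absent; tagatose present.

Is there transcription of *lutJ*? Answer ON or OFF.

ON

ppGpp is present, so QuvX is inactive.
Citrulline is present, so HaxQ is inactive.
Tagatose is present, so BexA is active.
With repressor BexA bound, *wexQ* is not transcribed.
So WexQ is not produced.
Ornithine is absent, so ElnC is inactive.
With no repressor bound, *holM* is transcribed.
So HolM is produced and active.
No repressor is bound and HolM is active, so *lutJ* is transcribed.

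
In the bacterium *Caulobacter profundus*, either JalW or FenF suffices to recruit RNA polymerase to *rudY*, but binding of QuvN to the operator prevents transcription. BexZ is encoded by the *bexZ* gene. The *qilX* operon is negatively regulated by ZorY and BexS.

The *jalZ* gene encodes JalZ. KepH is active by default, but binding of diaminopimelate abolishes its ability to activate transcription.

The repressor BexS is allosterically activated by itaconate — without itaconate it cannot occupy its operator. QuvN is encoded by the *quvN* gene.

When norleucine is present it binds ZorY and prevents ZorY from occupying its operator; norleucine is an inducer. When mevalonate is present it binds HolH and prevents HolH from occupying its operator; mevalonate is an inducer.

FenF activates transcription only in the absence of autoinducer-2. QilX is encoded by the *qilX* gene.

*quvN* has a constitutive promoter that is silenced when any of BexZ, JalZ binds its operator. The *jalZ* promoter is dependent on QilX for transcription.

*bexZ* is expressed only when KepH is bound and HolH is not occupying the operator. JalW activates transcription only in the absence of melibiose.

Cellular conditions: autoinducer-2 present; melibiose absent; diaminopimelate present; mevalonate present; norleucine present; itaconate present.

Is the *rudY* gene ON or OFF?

OFF

Mevalonate is present, so HolH is inactive.
Diaminopimelate is present, so KepH is inactive.
Required activator KepH is absent, so *bexZ* is not transcribed.
So BexZ is not produced.
Norleucine is present, so ZorY is inactive.
Itaconate is present, so BexS is active.
With repressor BexS bound, *qilX* is not transcribed.
So QilX is not produced.
Required activator QilX is absent, so *jalZ* is not transcribed.
So JalZ is not produced.
With no repressor bound, *quvN* is transcribed.
So QuvN is produced and active.
Melibiose is absent, so JalW is active.
Autoinducer-2 is present, so FenF is inactive.
With repressor QuvN bound, *rudY* is not transcribed.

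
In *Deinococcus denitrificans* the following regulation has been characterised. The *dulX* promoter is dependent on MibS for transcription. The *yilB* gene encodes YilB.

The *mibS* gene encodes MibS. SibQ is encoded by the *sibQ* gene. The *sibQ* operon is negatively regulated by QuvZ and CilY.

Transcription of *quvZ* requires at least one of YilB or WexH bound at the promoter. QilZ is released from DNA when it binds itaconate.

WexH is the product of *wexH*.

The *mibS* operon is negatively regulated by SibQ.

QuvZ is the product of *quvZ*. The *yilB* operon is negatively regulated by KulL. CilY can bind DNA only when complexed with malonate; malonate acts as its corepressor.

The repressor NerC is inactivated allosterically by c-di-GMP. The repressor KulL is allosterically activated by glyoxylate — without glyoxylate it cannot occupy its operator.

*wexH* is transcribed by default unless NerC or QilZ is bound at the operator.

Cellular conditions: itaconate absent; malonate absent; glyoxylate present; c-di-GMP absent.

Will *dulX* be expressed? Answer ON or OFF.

Glyoxylate is present, so KulL is active.
With repressor KulL bound, *yilB* is not transcribed.
So YilB is not produced.
c-di-GMP is absent, so NerC is active.
Itaconate is absent, so QilZ is active.
With repressor NerC bound, *wexH* is not transcribed.
So WexH is not produced.
No activator is available at the *quvZ* promoter, so *quvZ* is not transcribed.
So QuvZ is not produced.
Malonate is absent, so CilY is inactive.
With no repressor bound, *sibQ* is transcribed.
So SibQ is produced and active.
With repressor SibQ bound, *mibS* is not transcribed.
So MibS is not produced.
Required activator MibS is absent, so *dulX* is not transcribed.

OFF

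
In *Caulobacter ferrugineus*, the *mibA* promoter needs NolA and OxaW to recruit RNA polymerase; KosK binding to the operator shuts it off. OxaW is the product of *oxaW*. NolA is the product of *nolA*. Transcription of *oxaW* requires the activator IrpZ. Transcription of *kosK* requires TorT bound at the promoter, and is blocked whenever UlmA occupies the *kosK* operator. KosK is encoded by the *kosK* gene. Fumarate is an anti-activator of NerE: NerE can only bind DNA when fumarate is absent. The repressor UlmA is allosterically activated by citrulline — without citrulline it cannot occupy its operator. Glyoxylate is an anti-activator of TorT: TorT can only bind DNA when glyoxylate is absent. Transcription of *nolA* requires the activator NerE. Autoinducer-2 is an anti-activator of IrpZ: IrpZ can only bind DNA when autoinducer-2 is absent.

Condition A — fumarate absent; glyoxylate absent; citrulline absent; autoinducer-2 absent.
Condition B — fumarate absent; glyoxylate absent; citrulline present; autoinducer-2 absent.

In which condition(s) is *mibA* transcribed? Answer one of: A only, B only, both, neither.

Condition A:
Fumarate is absent, so NerE is active.
No repressor is bound and NerE is active, so *nolA* is transcribed.
So NolA is produced and active.
Glyoxylate is absent, so TorT is active.
Citrulline is absent, so UlmA is inactive.
No repressor is bound and TorT is active, so *kosK* is transcribed.
So KosK is produced and active.
Autoinducer-2 is absent, so IrpZ is active.
No repressor is bound and IrpZ is active, so *oxaW* is transcribed.
So OxaW is produced and active.
With repressor KosK bound, *mibA* is not transcribed.
→ *mibA* is OFF in A.
Condition B:
Fumarate is absent, so NerE is active.
No repressor is bound and NerE is active, so *nolA* is transcribed.
So NolA is produced and active.
Glyoxylate is absent, so TorT is active.
Citrulline is present, so UlmA is active.
With repressor UlmA bound, *kosK* is not transcribed.
So KosK is not produced.
Autoinducer-2 is absent, so IrpZ is active.
No repressor is bound and IrpZ is active, so *oxaW* is transcribed.
So OxaW is produced and active.
No repressor is bound and NolA and OxaW are active, so *mibA* is transcribed.
→ *mibA* is ON in B.

B only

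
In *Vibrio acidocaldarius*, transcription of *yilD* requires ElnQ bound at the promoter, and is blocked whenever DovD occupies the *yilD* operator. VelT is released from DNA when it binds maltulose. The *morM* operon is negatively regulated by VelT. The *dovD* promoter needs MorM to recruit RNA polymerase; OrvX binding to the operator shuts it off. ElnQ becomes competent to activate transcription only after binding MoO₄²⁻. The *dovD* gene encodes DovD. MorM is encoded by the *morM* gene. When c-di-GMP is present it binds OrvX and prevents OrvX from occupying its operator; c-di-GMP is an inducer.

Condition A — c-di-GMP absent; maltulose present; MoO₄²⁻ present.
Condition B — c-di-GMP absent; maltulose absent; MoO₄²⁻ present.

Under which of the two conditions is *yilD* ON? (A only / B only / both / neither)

Condition A:
c-di-GMP is absent, so OrvX is active.
Maltulose is present, so VelT is inactive.
With no repressor bound, *morM* is transcribed.
So MorM is produced and active.
With repressor OrvX bound, *dovD* is not transcribed.
So DovD is not produced.
MoO₄²⁻ is present, so ElnQ is active.
No repressor is bound and ElnQ is active, so *yilD* is transcribed.
→ *yilD* is ON in A.
Condition B:
c-di-GMP is absent, so OrvX is active.
Maltulose is absent, so VelT is active.
With repressor VelT bound, *morM* is not transcribed.
So MorM is not produced.
With repressor OrvX bound, *dovD* is not transcribed.
So DovD is not produced.
MoO₄²⁻ is present, so ElnQ is active.
No repressor is bound and ElnQ is active, so *yilD* is transcribed.
→ *yilD* is ON in B.

both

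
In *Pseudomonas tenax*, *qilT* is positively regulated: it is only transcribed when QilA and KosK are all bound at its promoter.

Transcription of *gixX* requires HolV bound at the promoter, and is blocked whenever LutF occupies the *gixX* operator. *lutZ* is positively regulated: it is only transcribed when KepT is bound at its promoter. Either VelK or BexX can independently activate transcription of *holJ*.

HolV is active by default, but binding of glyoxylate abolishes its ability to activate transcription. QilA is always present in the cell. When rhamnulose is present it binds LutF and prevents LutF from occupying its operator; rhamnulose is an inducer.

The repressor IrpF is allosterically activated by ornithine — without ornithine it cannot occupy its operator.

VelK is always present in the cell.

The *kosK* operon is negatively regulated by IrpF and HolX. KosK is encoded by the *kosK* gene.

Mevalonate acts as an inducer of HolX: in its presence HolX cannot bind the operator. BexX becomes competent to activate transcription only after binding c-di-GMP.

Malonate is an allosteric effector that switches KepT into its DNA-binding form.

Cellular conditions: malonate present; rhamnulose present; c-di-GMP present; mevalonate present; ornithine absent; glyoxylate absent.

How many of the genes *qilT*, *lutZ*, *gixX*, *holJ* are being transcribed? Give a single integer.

4

QilA is produced constitutively and is active.
Ornithine is absent, so IrpF is inactive.
Mevalonate is present, so HolX is inactive.
With no repressor bound, *kosK* is transcribed.
So KosK is produced and active.
No repressor is bound and QilA and KosK are active, so *qilT* is transcribed.
→ *qilT* is ON.
Malonate is present, so KepT is active.
No repressor is bound and KepT is active, so *lutZ* is transcribed.
→ *lutZ* is ON.
Glyoxylate is absent, so HolV is active.
Rhamnulose is present, so LutF is inactive.
No repressor is bound and HolV is active, so *gixX* is transcribed.
→ *gixX* is ON.
VelK is produced constitutively and is active.
c-di-GMP is present, so BexX is active.
Activator VelK is present, so *holJ* is transcribed.
→ *holJ* is ON.
4 of the 4 genes are transcribed.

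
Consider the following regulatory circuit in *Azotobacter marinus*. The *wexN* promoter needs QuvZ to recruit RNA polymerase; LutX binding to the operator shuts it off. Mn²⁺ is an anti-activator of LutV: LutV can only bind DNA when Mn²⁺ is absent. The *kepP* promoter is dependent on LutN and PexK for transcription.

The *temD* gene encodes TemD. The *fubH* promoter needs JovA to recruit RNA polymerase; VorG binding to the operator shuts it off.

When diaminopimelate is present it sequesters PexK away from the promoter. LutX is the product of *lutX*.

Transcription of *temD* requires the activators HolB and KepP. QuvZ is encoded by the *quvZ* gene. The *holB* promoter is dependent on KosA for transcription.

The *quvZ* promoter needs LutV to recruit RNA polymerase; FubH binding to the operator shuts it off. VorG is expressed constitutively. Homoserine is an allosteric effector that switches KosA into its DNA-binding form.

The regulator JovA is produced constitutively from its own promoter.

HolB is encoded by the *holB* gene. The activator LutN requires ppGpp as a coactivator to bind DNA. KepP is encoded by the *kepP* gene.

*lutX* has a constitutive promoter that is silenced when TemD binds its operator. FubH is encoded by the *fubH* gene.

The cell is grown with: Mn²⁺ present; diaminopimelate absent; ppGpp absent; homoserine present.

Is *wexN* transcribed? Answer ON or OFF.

Mn²⁺ is present, so LutV is inactive.
JovA is produced constitutively and is active.
VorG is produced constitutively and is active.
With repressor VorG bound, *fubH* is not transcribed.
So FubH is not produced.
Required activator LutV is absent, so *quvZ* is not transcribed.
So QuvZ is not produced.
Homoserine is present, so KosA is active.
No repressor is bound and KosA is active, so *holB* is transcribed.
So HolB is produced and active.
ppGpp is absent, so LutN is inactive.
Diaminopimelate is absent, so PexK is active.
Required activator LutN is absent, so *kepP* is not transcribed.
So KepP is not produced.
Required activator KepP is absent, so *temD* is not transcribed.
So TemD is not produced.
With no repressor bound, *lutX* is transcribed.
So LutX is produced and active.
With repressor LutX bound, *wexN* is not transcribed.

OFF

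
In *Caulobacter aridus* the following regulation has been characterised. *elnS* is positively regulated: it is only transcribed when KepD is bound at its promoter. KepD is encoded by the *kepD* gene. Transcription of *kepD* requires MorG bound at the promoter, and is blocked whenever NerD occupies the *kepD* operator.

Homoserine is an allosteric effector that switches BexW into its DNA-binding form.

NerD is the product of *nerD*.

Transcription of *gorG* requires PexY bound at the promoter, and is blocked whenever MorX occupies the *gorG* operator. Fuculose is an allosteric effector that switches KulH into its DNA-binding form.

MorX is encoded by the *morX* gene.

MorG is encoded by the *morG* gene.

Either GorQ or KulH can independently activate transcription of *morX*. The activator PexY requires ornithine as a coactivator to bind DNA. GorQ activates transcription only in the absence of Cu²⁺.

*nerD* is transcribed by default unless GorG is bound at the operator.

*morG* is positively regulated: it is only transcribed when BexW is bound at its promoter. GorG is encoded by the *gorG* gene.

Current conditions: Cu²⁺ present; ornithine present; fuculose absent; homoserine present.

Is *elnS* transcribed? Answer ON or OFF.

ON

Cu²⁺ is present, so GorQ is inactive.
Fuculose is absent, so KulH is inactive.
No activator is available at the *morX* promoter, so *morX* is not transcribed.
So MorX is not produced.
Ornithine is present, so PexY is active.
No repressor is bound and PexY is active, so *gorG* is transcribed.
So GorG is produced and active.
With repressor GorG bound, *nerD* is not transcribed.
So NerD is not produced.
Homoserine is present, so BexW is active.
No repressor is bound and BexW is active, so *morG* is transcribed.
So MorG is produced and active.
No repressor is bound and MorG is active, so *kepD* is transcribed.
So KepD is produced and active.
No repressor is bound and KepD is active, so *elnS* is transcribed.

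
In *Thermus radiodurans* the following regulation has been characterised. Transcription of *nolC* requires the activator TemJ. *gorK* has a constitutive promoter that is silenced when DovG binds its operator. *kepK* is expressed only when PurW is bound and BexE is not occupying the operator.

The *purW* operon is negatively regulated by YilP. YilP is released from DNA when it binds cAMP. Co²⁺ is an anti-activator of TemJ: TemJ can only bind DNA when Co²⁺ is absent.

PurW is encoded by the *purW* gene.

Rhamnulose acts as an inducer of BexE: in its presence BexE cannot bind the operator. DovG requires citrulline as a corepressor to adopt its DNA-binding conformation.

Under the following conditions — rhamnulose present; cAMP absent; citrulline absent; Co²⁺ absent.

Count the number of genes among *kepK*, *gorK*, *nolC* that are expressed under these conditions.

2

Rhamnulose is present, so BexE is inactive.
cAMP is absent, so YilP is active.
With repressor YilP bound, *purW* is not transcribed.
So PurW is not produced.
Required activator PurW is absent, so *kepK* is not transcribed.
→ *kepK* is OFF.
Citrulline is absent, so DovG is inactive.
With no repressor bound, *gorK* is transcribed.
→ *gorK* is ON.
Co²⁺ is absent, so TemJ is active.
No repressor is bound and TemJ is active, so *nolC* is transcribed.
→ *nolC* is ON.
2 of the 3 genes are transcribed.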